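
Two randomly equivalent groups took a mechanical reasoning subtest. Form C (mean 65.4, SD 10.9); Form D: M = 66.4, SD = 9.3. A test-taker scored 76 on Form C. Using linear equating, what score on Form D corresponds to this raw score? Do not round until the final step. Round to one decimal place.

75.4

Linear equating: y = (SD_Y/SD_X)(x − M_X) + M_Y
y = (9.3/10.9)(76 − 65.4) + 66.4
y = 0.853211 × 10.6 + 66.4 = 9.0440 + 66.4 = 75.4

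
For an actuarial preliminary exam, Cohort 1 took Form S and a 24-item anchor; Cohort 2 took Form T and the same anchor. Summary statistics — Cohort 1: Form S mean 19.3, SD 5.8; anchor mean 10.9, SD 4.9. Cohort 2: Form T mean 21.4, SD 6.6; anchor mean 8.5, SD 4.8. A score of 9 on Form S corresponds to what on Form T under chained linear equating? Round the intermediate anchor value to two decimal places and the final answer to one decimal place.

12.7

Form S → anchor (Cohort 1): v = (4.9/5.8)(9 − 19.3) + 10.9 = 2.20
anchor → Form T (Cohort 2): y = (6.6/4.8)(2.20 − 8.5) + 21.4 = 12.7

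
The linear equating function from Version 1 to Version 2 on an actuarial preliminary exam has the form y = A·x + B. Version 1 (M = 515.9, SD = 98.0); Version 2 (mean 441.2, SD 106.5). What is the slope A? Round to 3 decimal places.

1.087

A = SD_Y / SD_X = 106.5 / 98.0 = 1.087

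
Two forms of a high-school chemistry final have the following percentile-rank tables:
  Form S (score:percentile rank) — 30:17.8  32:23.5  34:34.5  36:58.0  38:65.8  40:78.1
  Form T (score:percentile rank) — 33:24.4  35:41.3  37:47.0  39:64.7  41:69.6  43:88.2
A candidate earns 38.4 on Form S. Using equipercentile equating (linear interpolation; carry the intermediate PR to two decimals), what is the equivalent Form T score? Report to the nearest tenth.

40.5

PR of 38.4 on Form S: 65.8 + (38.4 − 38)/(40 − 38) × (78.1 − 65.8) = 68.26
On Form T, PR 68.26 falls between score 39 (PR 64.7) and 41 (PR 69.6).
Interpolate: 39 + (68.26 − 64.7)/(69.6 − 64.7) × (41 − 39) = 40.5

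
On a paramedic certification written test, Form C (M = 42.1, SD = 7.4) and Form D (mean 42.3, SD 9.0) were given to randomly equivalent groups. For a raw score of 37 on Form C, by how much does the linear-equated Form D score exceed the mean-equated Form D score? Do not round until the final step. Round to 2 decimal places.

Mean-equated: 37 + (42.3 − 42.1) = 37.20
Linear-equated: (9.0/7.4)(37 − 42.1) + 42.3 = 36.097
Difference = 36.097 − 37.20 = -1.10

-1.10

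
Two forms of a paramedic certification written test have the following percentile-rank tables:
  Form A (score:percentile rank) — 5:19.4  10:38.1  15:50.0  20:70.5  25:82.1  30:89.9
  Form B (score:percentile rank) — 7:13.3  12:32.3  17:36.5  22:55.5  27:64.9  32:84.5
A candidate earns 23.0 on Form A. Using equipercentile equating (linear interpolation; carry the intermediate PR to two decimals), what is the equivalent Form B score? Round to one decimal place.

30.2

PR of 23.0 on Form A: 70.5 + (23.0 − 20)/(25 − 20) × (82.1 − 70.5) = 77.46
On Form B, PR 77.46 falls between score 27 (PR 64.9) and 32 (PR 84.5).
Interpolate: 27 + (77.46 − 64.9)/(84.5 − 64.9) × (32 − 27) = 30.2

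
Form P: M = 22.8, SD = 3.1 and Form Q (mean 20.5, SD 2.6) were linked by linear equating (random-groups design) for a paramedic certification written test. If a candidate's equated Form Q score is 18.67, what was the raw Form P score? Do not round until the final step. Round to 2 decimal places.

20.62

Invert y = (SD_Y/SD_X)(x − M_X) + M_Y:
x = (SD_X/SD_Y)(y − M_Y) + M_X = (3.1/2.6)(18.67 − 20.5) + 22.8
x = 1.192308 × -1.830 + 22.8 = 20.62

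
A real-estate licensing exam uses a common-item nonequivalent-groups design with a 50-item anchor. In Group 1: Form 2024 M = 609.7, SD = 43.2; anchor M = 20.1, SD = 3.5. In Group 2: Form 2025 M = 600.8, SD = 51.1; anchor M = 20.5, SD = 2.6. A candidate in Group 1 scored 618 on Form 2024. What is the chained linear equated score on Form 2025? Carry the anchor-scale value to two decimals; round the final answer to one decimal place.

Form 2024 → anchor (Group 1): v = (3.5/43.2)(618 − 609.7) + 20.1 = 20.77
anchor → Form 2025 (Group 2): y = (51.1/2.6)(20.77 − 20.5) + 600.8 = 606.1

606.1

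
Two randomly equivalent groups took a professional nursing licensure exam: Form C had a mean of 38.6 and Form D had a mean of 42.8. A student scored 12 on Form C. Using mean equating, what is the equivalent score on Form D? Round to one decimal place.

16.2

Mean equating: y = x + (M_Y − M_X) = 12 + (42.8 − 38.6) = 16.2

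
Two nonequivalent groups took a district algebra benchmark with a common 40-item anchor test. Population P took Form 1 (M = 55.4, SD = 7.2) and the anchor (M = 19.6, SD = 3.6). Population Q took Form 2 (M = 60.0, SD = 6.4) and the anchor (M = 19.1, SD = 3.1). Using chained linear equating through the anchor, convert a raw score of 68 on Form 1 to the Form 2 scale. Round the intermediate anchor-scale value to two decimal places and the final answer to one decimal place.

Form 1 → anchor (Population P): v = (3.6/7.2)(68 − 55.4) + 19.6 = 25.90
anchor → Form 2 (Population Q): y = (6.4/3.1)(25.90 − 19.1) + 60.0 = 74.0

74.0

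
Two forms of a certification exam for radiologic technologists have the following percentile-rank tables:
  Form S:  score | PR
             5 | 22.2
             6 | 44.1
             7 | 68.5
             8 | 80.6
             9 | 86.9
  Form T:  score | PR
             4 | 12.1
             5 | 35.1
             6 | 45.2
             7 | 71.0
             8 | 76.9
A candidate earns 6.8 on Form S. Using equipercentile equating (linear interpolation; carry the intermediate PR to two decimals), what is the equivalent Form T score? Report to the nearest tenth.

PR of 6.8 on Form S: 44.1 + (6.8 − 6)/(7 − 6) × (68.5 − 44.1) = 63.62
On Form T, PR 63.62 falls between score 6 (PR 45.2) and 7 (PR 71.0).
Interpolate: 6 + (63.62 − 45.2)/(71.0 − 45.2) × (7 − 6) = 6.7

6.7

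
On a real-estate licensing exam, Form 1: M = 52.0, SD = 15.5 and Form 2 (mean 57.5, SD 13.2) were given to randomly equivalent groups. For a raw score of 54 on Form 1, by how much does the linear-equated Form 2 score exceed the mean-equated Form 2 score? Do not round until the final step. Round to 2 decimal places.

-0.30

Mean-equated: 54 + (57.5 − 52.0) = 59.50
Linear-equated: (13.2/15.5)(54 − 52.0) + 57.5 = 59.203
Difference = 59.203 − 59.50 = -0.30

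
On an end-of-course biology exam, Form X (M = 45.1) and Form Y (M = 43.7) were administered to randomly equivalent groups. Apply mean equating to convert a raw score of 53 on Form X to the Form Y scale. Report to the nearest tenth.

51.6

Mean equating: y = x + (M_Y − M_X) = 53 + (43.7 − 45.1) = 51.6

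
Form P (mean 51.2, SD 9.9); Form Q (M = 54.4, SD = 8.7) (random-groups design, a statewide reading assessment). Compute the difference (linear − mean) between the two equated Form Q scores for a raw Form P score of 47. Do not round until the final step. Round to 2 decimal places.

0.51

Mean-equated: 47 + (54.4 − 51.2) = 50.20
Linear-equated: (8.7/9.9)(47 − 51.2) + 54.4 = 50.709
Difference = 50.709 − 50.20 = 0.51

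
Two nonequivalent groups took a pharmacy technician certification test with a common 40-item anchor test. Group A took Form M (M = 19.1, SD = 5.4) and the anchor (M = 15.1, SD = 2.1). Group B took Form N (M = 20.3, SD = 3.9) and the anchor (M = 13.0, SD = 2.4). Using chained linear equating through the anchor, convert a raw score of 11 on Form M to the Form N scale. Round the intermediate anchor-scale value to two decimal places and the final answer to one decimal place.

18.6

Form M → anchor (Group A): v = (2.1/5.4)(11 − 19.1) + 15.1 = 11.95
anchor → Form N (Group B): y = (3.9/2.4)(11.95 − 13.0) + 20.3 = 18.6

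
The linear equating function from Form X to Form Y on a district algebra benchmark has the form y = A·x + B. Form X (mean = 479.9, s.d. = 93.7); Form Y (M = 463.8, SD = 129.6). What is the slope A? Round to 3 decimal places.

1.383

A = SD_Y / SD_X = 129.6 / 93.7 = 1.383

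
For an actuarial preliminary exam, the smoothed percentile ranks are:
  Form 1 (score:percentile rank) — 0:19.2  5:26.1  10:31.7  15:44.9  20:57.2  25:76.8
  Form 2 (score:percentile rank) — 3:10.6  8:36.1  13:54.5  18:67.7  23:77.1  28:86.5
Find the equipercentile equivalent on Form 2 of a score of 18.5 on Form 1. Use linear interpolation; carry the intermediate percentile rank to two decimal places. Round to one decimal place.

12.7

PR of 18.5 on Form 1: 44.9 + (18.5 − 15)/(20 − 15) × (57.2 − 44.9) = 53.51
On Form 2, PR 53.51 falls between score 8 (PR 36.1) and 13 (PR 54.5).
Interpolate: 8 + (53.51 − 36.1)/(54.5 − 36.1) × (13 − 8) = 12.7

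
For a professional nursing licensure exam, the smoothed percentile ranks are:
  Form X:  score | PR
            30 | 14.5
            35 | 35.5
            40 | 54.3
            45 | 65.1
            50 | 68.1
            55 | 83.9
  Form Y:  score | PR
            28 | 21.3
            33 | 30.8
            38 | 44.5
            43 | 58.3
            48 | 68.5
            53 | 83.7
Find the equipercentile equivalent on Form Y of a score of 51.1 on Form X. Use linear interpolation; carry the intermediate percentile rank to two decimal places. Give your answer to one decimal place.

PR of 51.1 on Form X: 68.1 + (51.1 − 50)/(55 − 50) × (83.9 − 68.1) = 71.58
On Form Y, PR 71.58 falls between score 48 (PR 68.5) and 53 (PR 83.7).
Interpolate: 48 + (71.58 − 68.5)/(83.7 − 68.5) × (53 − 48) = 49.0

49.0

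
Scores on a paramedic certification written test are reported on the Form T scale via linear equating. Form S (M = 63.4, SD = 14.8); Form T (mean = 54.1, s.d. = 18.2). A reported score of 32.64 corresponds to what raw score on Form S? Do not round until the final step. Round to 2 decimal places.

Invert y = (SD_Y/SD_X)(x − M_X) + M_Y:
x = (SD_X/SD_Y)(y − M_Y) + M_X = (14.8/18.2)(32.64 − 54.1) + 63.4
x = 0.813187 × -21.460 + 63.4 = 45.95

45.95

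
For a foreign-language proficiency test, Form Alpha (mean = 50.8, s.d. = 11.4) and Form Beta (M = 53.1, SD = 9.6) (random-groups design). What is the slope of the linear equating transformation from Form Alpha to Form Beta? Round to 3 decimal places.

A = SD_Y / SD_X = 9.6 / 11.4 = 0.842

0.842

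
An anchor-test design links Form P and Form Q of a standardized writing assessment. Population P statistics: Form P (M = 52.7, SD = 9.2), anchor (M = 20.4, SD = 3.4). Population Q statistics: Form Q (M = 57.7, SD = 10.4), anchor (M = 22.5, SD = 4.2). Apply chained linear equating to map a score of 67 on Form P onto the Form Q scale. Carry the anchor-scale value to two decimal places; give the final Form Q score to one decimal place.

Form P → anchor (Population P): v = (3.4/9.2)(67 − 52.7) + 20.4 = 25.68
anchor → Form Q (Population Q): y = (10.4/4.2)(25.68 − 22.5) + 57.7 = 65.6

65.6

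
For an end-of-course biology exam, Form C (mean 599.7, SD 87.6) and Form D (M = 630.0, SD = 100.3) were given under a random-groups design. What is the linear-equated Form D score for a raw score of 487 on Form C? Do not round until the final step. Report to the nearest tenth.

Linear equating: y = (SD_Y/SD_X)(x − M_X) + M_Y
y = (100.3/87.6)(487 − 599.7) + 630.0
y = 1.144977 × -112.7 + 630.0 = -129.0389 + 630.0 = 501.0

501.0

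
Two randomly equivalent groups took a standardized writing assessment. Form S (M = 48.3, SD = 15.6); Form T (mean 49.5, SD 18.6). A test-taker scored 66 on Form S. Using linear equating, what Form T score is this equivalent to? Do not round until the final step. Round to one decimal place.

Linear equating: y = (SD_Y/SD_X)(x − M_X) + M_Y
y = (18.6/15.6)(66 − 48.3) + 49.5
y = 1.192308 × 17.7 + 49.5 = 21.1038 + 49.5 = 70.6

70.6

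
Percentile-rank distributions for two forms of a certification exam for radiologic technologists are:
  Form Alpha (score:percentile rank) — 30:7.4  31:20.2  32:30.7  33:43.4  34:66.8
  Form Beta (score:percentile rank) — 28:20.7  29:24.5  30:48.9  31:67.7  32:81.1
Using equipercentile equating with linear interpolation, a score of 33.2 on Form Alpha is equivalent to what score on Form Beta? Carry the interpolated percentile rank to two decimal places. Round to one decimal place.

30.0

PR of 33.2 on Form Alpha: 43.4 + (33.2 − 33)/(34 − 33) × (66.8 − 43.4) = 48.08
On Form Beta, PR 48.08 falls between score 29 (PR 24.5) and 30 (PR 48.9).
Interpolate: 29 + (48.08 − 24.5)/(48.9 − 24.5) × (30 − 29) = 30.0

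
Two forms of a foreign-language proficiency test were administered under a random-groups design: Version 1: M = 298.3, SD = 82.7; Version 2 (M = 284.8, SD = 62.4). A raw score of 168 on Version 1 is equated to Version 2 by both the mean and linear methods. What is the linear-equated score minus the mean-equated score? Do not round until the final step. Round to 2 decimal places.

31.98

Mean-equated: 168 + (284.8 − 298.3) = 154.50
Linear-equated: (62.4/82.7)(168 − 298.3) + 284.8 = 186.484
Difference = 186.484 − 154.50 = 31.98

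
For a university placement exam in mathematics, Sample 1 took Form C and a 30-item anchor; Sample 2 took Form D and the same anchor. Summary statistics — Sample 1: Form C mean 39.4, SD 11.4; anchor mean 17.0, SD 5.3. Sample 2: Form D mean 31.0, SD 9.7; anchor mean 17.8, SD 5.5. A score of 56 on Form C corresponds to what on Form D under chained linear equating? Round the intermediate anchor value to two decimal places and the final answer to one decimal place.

Form C → anchor (Sample 1): v = (5.3/11.4)(56 − 39.4) + 17.0 = 24.72
anchor → Form D (Sample 2): y = (9.7/5.5)(24.72 − 17.8) + 31.0 = 43.2

43.2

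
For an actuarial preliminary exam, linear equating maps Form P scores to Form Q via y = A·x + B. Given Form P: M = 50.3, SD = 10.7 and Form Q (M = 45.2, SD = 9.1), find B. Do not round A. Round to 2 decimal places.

2.42

A = SD_Y / SD_X = 9.1 / 10.7 = 0.850467
B = M_Y − A·M_X = 45.2 − 0.850467 × 50.3 = 2.42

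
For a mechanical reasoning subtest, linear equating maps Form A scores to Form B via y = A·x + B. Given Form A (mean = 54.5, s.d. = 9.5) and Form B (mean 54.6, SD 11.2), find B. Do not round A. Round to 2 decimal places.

A = SD_Y / SD_X = 11.2 / 9.5 = 1.178947
B = M_Y − A·M_X = 54.6 − 1.178947 × 54.5 = -9.65

-9.65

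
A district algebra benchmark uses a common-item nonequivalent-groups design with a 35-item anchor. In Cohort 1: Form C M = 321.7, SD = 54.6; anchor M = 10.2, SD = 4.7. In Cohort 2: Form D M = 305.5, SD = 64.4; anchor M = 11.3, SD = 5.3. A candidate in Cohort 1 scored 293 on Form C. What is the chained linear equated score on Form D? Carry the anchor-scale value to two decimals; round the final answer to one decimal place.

Form C → anchor (Cohort 1): v = (4.7/54.6)(293 − 321.7) + 10.2 = 7.73
anchor → Form D (Cohort 2): y = (64.4/5.3)(7.73 − 11.3) + 305.5 = 262.1

262.1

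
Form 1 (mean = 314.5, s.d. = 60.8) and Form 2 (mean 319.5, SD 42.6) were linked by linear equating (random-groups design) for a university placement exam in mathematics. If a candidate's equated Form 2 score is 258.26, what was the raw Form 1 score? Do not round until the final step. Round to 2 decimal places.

Invert y = (SD_Y/SD_X)(x − M_X) + M_Y:
x = (SD_X/SD_Y)(y − M_Y) + M_X = (60.8/42.6)(258.26 − 319.5) + 314.5
x = 1.427230 × -61.240 + 314.5 = 227.10

227.10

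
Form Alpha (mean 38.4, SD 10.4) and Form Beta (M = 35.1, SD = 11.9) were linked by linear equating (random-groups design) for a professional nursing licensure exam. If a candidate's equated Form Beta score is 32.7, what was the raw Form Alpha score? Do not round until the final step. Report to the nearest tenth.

36.3

Invert y = (SD_Y/SD_X)(x − M_X) + M_Y:
x = (SD_X/SD_Y)(y − M_Y) + M_X = (10.4/11.9)(32.7 − 35.1) + 38.4
x = 0.873950 × -2.400 + 38.4 = 36.3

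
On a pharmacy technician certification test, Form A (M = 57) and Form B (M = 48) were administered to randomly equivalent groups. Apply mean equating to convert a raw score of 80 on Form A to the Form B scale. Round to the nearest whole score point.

71

Mean equating: y = x + (M_Y − M_X) = 80 + (48 − 57) = 71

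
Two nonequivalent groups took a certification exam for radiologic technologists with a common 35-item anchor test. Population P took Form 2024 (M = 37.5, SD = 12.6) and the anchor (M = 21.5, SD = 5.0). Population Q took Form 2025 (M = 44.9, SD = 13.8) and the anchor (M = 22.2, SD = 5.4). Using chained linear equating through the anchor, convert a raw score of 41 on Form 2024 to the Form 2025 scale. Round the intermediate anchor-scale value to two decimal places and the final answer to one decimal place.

46.7

Form 2024 → anchor (Population P): v = (5.0/12.6)(41 − 37.5) + 21.5 = 22.89
anchor → Form 2025 (Population Q): y = (13.8/5.4)(22.89 − 22.2) + 44.9 = 46.7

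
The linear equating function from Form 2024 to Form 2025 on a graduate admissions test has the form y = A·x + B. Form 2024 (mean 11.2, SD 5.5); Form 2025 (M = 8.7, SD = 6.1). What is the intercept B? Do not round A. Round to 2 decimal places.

A = SD_Y / SD_X = 6.1 / 5.5 = 1.109091
B = M_Y − A·M_X = 8.7 − 1.109091 × 11.2 = -3.72

-3.72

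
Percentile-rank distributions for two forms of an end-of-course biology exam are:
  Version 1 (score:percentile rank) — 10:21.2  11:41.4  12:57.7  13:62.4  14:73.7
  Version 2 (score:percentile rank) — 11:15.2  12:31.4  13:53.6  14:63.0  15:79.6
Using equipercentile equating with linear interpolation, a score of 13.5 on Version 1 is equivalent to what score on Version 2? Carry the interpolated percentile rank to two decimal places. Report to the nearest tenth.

14.3

PR of 13.5 on Version 1: 62.4 + (13.5 − 13)/(14 − 13) × (73.7 − 62.4) = 68.05
On Version 2, PR 68.05 falls between score 14 (PR 63.0) and 15 (PR 79.6).
Interpolate: 14 + (68.05 − 63.0)/(79.6 − 63.0) × (15 − 14) = 14.3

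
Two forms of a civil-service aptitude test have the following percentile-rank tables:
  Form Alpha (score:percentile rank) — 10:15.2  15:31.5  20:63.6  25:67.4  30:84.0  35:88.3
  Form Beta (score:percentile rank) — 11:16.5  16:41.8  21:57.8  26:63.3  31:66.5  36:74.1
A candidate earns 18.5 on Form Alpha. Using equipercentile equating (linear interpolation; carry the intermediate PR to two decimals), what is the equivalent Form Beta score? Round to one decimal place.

PR of 18.5 on Form Alpha: 31.5 + (18.5 − 15)/(20 − 15) × (63.6 − 31.5) = 53.97
On Form Beta, PR 53.97 falls between score 16 (PR 41.8) and 21 (PR 57.8).
Interpolate: 16 + (53.97 − 41.8)/(57.8 − 41.8) × (21 − 16) = 19.8

19.8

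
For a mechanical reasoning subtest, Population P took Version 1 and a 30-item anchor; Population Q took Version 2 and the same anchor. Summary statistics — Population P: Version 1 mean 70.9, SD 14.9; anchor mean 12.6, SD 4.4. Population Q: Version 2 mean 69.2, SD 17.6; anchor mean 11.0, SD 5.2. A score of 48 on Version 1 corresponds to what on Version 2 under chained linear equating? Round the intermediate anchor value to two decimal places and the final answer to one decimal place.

51.7

Version 1 → anchor (Population P): v = (4.4/14.9)(48 − 70.9) + 12.6 = 5.84
anchor → Version 2 (Population Q): y = (17.6/5.2)(5.84 − 11.0) + 69.2 = 51.7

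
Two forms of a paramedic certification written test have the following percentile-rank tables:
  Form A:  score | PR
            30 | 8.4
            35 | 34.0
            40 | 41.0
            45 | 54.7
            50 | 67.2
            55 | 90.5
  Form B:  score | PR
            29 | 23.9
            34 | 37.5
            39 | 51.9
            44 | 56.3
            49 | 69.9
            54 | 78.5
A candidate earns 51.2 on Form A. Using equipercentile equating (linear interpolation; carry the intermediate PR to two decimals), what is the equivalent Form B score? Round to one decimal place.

PR of 51.2 on Form A: 67.2 + (51.2 − 50)/(55 − 50) × (90.5 − 67.2) = 72.79
On Form B, PR 72.79 falls between score 49 (PR 69.9) and 54 (PR 78.5).
Interpolate: 49 + (72.79 − 69.9)/(78.5 − 69.9) × (54 − 49) = 50.7

50.7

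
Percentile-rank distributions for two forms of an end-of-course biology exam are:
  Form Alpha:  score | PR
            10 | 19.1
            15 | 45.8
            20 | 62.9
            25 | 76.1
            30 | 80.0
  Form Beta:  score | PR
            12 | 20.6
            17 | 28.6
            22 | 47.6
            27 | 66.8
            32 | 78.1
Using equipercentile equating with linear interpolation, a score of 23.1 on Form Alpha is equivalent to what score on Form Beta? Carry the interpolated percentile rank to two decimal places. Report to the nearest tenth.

PR of 23.1 on Form Alpha: 62.9 + (23.1 − 20)/(25 − 20) × (76.1 − 62.9) = 71.08
On Form Beta, PR 71.08 falls between score 27 (PR 66.8) and 32 (PR 78.1).
Interpolate: 27 + (71.08 − 66.8)/(78.1 − 66.8) × (32 − 27) = 28.9

28.9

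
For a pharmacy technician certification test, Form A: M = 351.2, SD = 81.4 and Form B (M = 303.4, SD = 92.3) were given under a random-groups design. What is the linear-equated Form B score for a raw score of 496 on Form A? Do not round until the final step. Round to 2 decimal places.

Linear equating: y = (SD_Y/SD_X)(x − M_X) + M_Y
y = (92.3/81.4)(496 − 351.2) + 303.4
y = 1.133907 × 144.8 + 303.4 = 164.1897 + 303.4 = 467.59

467.59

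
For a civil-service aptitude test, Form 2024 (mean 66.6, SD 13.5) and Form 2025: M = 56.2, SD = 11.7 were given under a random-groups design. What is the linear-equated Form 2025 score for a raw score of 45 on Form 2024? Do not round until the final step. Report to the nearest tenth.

Linear equating: y = (SD_Y/SD_X)(x − M_X) + M_Y
y = (11.7/13.5)(45 − 66.6) + 56.2
y = 0.866667 × -21.6 + 56.2 = -18.7200 + 56.2 = 37.5

37.5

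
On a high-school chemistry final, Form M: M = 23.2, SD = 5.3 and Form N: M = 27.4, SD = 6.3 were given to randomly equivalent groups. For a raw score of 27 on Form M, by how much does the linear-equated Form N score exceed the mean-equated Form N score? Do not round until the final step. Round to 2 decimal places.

Mean-equated: 27 + (27.4 − 23.2) = 31.20
Linear-equated: (6.3/5.3)(27 − 23.2) + 27.4 = 31.917
Difference = 31.917 − 31.20 = 0.72

0.72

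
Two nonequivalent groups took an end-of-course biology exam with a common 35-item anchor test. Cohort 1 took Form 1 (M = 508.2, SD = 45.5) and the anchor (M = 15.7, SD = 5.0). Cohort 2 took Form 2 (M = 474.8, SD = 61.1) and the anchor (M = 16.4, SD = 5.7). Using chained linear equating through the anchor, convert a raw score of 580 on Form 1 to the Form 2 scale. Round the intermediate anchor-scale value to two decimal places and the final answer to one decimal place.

551.9

Form 1 → anchor (Cohort 1): v = (5.0/45.5)(580 − 508.2) + 15.7 = 23.59
anchor → Form 2 (Cohort 2): y = (61.1/5.7)(23.59 − 16.4) + 474.8 = 551.9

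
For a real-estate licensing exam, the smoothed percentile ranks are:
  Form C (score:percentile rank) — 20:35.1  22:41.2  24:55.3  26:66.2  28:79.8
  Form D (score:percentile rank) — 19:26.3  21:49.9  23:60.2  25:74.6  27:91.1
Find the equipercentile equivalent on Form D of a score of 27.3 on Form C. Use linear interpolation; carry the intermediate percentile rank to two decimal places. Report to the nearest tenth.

25.1

PR of 27.3 on Form C: 66.2 + (27.3 − 26)/(28 − 26) × (79.8 − 66.2) = 75.04
On Form D, PR 75.04 falls between score 25 (PR 74.6) and 27 (PR 91.1).
Interpolate: 25 + (75.04 − 74.6)/(91.1 − 74.6) × (27 − 25) = 25.1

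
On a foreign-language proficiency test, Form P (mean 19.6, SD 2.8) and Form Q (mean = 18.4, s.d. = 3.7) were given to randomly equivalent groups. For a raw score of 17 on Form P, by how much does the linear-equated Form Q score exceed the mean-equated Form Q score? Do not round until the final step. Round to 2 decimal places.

Mean-equated: 17 + (18.4 − 19.6) = 15.80
Linear-equated: (3.7/2.8)(17 − 19.6) + 18.4 = 14.964
Difference = 14.964 − 15.80 = -0.84

-0.84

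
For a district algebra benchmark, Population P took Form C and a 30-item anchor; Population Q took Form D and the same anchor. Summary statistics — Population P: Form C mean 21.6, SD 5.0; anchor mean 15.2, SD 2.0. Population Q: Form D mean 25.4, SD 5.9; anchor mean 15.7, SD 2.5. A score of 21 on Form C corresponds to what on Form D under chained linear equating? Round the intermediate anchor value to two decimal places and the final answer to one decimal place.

Form C → anchor (Population P): v = (2.0/5.0)(21 − 21.6) + 15.2 = 14.96
anchor → Form D (Population Q): y = (5.9/2.5)(14.96 − 15.7) + 25.4 = 23.7

23.7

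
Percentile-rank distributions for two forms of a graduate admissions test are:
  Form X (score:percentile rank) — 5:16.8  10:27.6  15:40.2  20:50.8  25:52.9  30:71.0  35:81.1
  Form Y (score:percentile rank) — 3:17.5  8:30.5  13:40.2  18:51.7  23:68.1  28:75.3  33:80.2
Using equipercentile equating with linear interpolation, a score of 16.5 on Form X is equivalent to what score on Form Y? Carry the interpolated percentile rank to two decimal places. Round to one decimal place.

PR of 16.5 on Form X: 40.2 + (16.5 − 15)/(20 − 15) × (50.8 − 40.2) = 43.38
On Form Y, PR 43.38 falls between score 13 (PR 40.2) and 18 (PR 51.7).
Interpolate: 13 + (43.38 − 40.2)/(51.7 − 40.2) × (18 − 13) = 14.4

14.4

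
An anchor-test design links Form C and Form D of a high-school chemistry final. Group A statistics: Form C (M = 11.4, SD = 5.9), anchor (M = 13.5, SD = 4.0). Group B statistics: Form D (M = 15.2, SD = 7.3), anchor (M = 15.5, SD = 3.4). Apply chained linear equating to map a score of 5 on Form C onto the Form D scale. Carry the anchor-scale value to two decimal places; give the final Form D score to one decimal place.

Form C → anchor (Group A): v = (4.0/5.9)(5 − 11.4) + 13.5 = 9.16
anchor → Form D (Group B): y = (7.3/3.4)(9.16 − 15.5) + 15.2 = 1.6

1.6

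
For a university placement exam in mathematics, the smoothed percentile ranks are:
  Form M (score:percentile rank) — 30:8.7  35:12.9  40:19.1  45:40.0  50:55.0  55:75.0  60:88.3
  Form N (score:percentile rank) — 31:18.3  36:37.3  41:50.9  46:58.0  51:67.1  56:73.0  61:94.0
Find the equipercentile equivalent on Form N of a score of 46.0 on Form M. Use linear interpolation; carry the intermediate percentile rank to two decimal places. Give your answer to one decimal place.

38.1

PR of 46.0 on Form M: 40.0 + (46.0 − 45)/(50 − 45) × (55.0 − 40.0) = 43.00
On Form N, PR 43.00 falls between score 36 (PR 37.3) and 41 (PR 50.9).
Interpolate: 36 + (43.00 − 37.3)/(50.9 − 37.3) × (41 − 36) = 38.1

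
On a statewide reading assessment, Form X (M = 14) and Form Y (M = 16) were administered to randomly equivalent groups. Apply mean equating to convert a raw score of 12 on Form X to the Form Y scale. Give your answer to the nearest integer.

14

Mean equating: y = x + (M_Y − M_X) = 12 + (16 − 14) = 14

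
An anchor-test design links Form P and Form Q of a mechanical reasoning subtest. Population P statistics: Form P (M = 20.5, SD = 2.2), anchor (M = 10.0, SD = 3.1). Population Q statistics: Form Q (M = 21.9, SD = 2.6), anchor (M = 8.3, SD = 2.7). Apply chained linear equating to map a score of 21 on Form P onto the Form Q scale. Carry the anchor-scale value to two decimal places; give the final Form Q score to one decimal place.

Form P → anchor (Population P): v = (3.1/2.2)(21 − 20.5) + 10.0 = 10.70
anchor → Form Q (Population Q): y = (2.6/2.7)(10.70 − 8.3) + 21.9 = 24.2

24.2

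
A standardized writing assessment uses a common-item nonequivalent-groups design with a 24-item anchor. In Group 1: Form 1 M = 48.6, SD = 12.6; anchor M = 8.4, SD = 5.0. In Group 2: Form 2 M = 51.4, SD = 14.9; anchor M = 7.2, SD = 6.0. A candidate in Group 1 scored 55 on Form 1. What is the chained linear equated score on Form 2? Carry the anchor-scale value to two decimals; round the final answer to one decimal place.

Form 1 → anchor (Group 1): v = (5.0/12.6)(55 − 48.6) + 8.4 = 10.94
anchor → Form 2 (Group 2): y = (14.9/6.0)(10.94 − 7.2) + 51.4 = 60.7

60.7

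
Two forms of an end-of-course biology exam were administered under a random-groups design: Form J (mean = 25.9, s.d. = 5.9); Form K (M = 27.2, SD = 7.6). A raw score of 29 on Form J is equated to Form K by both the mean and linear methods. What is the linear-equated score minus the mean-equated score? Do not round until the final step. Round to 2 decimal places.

0.89

Mean-equated: 29 + (27.2 − 25.9) = 30.30
Linear-equated: (7.6/5.9)(29 − 25.9) + 27.2 = 31.193
Difference = 31.193 − 30.30 = 0.89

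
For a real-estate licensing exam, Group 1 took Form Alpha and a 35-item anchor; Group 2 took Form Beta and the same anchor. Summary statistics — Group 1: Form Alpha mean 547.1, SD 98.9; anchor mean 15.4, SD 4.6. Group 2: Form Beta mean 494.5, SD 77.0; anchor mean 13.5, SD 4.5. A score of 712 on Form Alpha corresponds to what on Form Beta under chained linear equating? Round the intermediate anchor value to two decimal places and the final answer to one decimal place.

Form Alpha → anchor (Group 1): v = (4.6/98.9)(712 − 547.1) + 15.4 = 23.07
anchor → Form Beta (Group 2): y = (77.0/4.5)(23.07 − 13.5) + 494.5 = 658.3

658.3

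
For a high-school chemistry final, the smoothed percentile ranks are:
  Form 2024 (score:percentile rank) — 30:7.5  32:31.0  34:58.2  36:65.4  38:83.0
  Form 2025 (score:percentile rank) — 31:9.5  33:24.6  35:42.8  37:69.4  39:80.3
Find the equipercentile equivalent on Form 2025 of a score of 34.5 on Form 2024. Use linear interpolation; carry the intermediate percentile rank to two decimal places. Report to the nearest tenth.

36.3

PR of 34.5 on Form 2024: 58.2 + (34.5 − 34)/(36 − 34) × (65.4 − 58.2) = 60.00
On Form 2025, PR 60.00 falls between score 35 (PR 42.8) and 37 (PR 69.4).
Interpolate: 35 + (60.00 − 42.8)/(69.4 − 42.8) × (37 − 35) = 36.3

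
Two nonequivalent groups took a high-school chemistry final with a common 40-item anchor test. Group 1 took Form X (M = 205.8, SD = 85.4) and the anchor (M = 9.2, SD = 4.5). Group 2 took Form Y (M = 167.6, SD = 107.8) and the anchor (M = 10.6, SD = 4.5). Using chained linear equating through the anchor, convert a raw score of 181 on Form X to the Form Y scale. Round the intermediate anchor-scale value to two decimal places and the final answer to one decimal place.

102.7

Form X → anchor (Group 1): v = (4.5/85.4)(181 − 205.8) + 9.2 = 7.89
anchor → Form Y (Group 2): y = (107.8/4.5)(7.89 − 10.6) + 167.6 = 102.7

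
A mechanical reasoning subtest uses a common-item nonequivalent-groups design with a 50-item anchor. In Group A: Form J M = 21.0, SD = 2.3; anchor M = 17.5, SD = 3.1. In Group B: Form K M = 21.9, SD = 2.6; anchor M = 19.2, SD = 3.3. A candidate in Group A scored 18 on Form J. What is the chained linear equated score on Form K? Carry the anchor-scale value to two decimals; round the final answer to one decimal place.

17.4

Form J → anchor (Group A): v = (3.1/2.3)(18 − 21.0) + 17.5 = 13.46
anchor → Form K (Group B): y = (2.6/3.3)(13.46 − 19.2) + 21.9 = 17.4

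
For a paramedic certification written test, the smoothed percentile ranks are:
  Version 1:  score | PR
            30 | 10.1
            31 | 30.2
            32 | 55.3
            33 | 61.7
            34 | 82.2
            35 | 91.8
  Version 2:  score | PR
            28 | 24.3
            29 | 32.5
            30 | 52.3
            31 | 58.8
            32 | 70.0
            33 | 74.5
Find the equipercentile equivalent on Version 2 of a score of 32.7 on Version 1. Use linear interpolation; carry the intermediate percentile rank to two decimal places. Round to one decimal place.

PR of 32.7 on Version 1: 55.3 + (32.7 − 32)/(33 − 32) × (61.7 − 55.3) = 59.78
On Version 2, PR 59.78 falls between score 31 (PR 58.8) and 32 (PR 70.0).
Interpolate: 31 + (59.78 − 58.8)/(70.0 − 58.8) × (32 − 31) = 31.1

31.1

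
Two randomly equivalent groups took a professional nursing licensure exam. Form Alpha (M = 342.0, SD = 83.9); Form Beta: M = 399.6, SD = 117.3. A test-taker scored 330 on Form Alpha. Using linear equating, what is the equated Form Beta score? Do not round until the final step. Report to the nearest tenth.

Linear equating: y = (SD_Y/SD_X)(x − M_X) + M_Y
y = (117.3/83.9)(330 − 342.0) + 399.6
y = 1.398093 × -12.0 + 399.6 = -16.7771 + 399.6 = 382.8

382.8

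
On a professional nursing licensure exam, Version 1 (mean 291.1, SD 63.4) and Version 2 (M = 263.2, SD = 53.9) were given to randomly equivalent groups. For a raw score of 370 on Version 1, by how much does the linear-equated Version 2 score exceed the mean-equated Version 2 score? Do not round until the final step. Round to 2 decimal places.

-11.82

Mean-equated: 370 + (263.2 − 291.1) = 342.10
Linear-equated: (53.9/63.4)(370 − 291.1) + 263.2 = 330.277
Difference = 330.277 − 342.10 = -11.82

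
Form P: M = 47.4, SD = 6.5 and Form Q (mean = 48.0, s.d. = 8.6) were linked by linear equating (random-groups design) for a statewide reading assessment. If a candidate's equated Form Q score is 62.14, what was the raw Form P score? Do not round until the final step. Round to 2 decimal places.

Invert y = (SD_Y/SD_X)(x − M_X) + M_Y:
x = (SD_X/SD_Y)(y − M_Y) + M_X = (6.5/8.6)(62.14 − 48.0) + 47.4
x = 0.755814 × 14.140 + 47.4 = 58.09

58.09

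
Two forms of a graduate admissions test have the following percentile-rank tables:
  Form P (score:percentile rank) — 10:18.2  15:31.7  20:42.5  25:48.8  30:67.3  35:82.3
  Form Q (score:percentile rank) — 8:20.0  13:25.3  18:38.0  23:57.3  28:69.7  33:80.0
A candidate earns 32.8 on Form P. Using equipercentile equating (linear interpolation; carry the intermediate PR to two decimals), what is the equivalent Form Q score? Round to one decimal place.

30.9

PR of 32.8 on Form P: 67.3 + (32.8 − 30)/(35 − 30) × (82.3 − 67.3) = 75.70
On Form Q, PR 75.70 falls between score 28 (PR 69.7) and 33 (PR 80.0).
Interpolate: 28 + (75.70 − 69.7)/(80.0 − 69.7) × (33 − 28) = 30.9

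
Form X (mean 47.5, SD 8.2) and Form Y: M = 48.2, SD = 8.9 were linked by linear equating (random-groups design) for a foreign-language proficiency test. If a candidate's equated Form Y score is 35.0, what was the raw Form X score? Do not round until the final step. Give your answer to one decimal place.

Invert y = (SD_Y/SD_X)(x − M_X) + M_Y:
x = (SD_X/SD_Y)(y − M_Y) + M_X = (8.2/8.9)(35.0 − 48.2) + 47.5
x = 0.921348 × -13.200 + 47.5 = 35.3

35.3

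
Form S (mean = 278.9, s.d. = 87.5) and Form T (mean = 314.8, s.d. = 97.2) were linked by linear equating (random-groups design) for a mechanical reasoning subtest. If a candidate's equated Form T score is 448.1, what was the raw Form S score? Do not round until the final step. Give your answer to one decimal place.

Invert y = (SD_Y/SD_X)(x − M_X) + M_Y:
x = (SD_X/SD_Y)(y − M_Y) + M_X = (87.5/97.2)(448.1 − 314.8) + 278.9
x = 0.900206 × 133.300 + 278.9 = 398.9

398.9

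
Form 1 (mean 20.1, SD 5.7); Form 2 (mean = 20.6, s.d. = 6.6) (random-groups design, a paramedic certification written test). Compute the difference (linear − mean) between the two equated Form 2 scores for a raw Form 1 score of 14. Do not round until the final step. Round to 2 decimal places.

Mean-equated: 14 + (20.6 − 20.1) = 14.50
Linear-equated: (6.6/5.7)(14 − 20.1) + 20.6 = 13.537
Difference = 13.537 − 14.50 = -0.96

-0.96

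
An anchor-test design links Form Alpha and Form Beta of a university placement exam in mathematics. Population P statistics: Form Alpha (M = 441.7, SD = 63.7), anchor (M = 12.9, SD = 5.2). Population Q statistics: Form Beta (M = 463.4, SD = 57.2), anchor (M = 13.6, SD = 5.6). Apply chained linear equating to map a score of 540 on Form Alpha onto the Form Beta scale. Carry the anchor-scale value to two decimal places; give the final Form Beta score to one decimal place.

Form Alpha → anchor (Population P): v = (5.2/63.7)(540 − 441.7) + 12.9 = 20.92
anchor → Form Beta (Population Q): y = (57.2/5.6)(20.92 − 13.6) + 463.4 = 538.2

538.2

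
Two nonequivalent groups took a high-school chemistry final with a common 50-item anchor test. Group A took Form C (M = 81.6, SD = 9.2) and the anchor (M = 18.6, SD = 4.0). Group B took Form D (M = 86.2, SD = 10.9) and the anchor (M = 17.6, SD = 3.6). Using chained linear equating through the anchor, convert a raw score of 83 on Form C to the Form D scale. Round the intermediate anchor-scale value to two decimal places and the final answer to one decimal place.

Form C → anchor (Group A): v = (4.0/9.2)(83 − 81.6) + 18.6 = 19.21
anchor → Form D (Group B): y = (10.9/3.6)(19.21 − 17.6) + 86.2 = 91.1

91.1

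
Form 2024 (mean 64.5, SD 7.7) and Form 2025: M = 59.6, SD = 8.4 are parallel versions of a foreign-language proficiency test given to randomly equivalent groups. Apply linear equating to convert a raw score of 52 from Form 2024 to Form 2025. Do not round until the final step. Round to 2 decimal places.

45.96

Linear equating: y = (SD_Y/SD_X)(x − M_X) + M_Y
y = (8.4/7.7)(52 − 64.5) + 59.6
y = 1.090909 × -12.5 + 59.6 = -13.6364 + 59.6 = 45.96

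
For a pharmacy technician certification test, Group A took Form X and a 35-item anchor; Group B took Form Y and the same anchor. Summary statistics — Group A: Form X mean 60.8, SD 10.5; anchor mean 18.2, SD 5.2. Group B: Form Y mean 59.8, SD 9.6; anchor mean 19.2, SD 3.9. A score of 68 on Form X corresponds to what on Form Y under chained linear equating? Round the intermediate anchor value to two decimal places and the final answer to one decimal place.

66.1

Form X → anchor (Group A): v = (5.2/10.5)(68 − 60.8) + 18.2 = 21.77
anchor → Form Y (Group B): y = (9.6/3.9)(21.77 − 19.2) + 59.8 = 66.1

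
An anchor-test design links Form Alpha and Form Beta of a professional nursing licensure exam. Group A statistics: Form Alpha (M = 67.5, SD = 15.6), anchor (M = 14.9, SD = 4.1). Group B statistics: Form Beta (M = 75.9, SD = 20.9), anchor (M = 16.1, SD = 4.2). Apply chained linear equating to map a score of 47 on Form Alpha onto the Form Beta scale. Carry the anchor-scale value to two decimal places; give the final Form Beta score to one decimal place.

Form Alpha → anchor (Group A): v = (4.1/15.6)(47 − 67.5) + 14.9 = 9.51
anchor → Form Beta (Group B): y = (20.9/4.2)(9.51 − 16.1) + 75.9 = 43.1

43.1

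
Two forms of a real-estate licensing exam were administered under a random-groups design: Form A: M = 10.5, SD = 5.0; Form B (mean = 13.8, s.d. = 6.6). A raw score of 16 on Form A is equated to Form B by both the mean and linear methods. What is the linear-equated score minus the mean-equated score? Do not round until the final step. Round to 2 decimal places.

1.76

Mean-equated: 16 + (13.8 − 10.5) = 19.30
Linear-equated: (6.6/5.0)(16 − 10.5) + 13.8 = 21.060
Difference = 21.060 − 19.30 = 1.76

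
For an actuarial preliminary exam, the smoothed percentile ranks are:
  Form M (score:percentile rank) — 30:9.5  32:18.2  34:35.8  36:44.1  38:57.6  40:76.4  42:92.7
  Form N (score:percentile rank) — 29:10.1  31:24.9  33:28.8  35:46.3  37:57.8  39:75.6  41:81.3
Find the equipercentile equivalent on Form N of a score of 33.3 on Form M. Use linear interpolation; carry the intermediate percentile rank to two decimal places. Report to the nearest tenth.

PR of 33.3 on Form M: 18.2 + (33.3 − 32)/(34 − 32) × (35.8 − 18.2) = 29.64
On Form N, PR 29.64 falls between score 33 (PR 28.8) and 35 (PR 46.3).
Interpolate: 33 + (29.64 − 28.8)/(46.3 − 28.8) × (35 − 33) = 33.1

33.1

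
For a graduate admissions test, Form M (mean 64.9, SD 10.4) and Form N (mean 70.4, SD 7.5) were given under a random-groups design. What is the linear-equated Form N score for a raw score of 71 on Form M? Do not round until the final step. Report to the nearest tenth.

74.8

Linear equating: y = (SD_Y/SD_X)(x − M_X) + M_Y
y = (7.5/10.4)(71 − 64.9) + 70.4
y = 0.721154 × 6.1 + 70.4 = 4.3990 + 70.4 = 74.8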